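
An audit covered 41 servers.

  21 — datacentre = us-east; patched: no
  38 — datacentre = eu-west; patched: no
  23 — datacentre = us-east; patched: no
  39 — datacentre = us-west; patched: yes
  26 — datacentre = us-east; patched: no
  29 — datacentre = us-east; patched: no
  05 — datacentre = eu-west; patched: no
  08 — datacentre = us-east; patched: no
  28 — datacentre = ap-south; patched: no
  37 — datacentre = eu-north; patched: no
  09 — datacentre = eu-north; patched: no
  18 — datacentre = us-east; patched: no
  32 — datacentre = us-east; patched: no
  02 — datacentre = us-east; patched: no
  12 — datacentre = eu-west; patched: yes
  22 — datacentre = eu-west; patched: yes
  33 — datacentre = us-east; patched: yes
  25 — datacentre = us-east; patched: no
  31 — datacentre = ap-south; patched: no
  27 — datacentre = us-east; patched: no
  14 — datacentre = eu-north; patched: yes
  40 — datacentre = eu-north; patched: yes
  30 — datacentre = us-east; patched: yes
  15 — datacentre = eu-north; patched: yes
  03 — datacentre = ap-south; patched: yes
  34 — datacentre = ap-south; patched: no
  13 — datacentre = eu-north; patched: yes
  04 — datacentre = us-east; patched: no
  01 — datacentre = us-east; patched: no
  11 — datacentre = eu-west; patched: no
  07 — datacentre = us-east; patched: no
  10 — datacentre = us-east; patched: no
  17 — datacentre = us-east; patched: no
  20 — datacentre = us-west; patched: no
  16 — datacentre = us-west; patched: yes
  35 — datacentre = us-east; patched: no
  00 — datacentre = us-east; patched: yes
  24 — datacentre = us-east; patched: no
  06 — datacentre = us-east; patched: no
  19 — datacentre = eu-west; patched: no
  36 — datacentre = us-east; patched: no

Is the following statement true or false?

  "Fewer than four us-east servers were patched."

The determiner here denotes the relation: |A ∩ B| < 4.
|A| = 22, |A ∩ B| = 3, |A ∖ B| = 19.
|A ∩ B| = 3, so the statement is true.

True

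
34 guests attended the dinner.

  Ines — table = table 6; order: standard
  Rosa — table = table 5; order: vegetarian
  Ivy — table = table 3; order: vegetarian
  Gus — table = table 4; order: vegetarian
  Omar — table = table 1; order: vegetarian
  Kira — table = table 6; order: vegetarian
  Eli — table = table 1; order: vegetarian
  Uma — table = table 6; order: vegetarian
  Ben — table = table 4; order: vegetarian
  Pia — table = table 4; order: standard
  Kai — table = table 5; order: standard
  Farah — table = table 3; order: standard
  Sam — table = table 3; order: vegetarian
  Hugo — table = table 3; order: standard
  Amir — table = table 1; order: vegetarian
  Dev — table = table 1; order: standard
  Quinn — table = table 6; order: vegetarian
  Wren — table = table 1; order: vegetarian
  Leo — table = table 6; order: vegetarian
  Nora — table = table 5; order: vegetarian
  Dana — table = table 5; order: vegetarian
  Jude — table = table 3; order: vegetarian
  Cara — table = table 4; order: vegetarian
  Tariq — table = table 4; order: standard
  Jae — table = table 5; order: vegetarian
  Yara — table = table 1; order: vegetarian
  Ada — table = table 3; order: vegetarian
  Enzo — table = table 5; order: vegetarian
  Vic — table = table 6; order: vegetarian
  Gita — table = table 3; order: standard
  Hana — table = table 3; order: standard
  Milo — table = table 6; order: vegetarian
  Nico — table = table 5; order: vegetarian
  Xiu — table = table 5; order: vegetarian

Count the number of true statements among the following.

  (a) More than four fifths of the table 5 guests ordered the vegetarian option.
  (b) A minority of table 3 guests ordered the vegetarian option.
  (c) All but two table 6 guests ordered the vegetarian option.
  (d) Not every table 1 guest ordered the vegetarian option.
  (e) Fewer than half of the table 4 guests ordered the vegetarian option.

(a) table 5: |A| = 8, |A ∩ B| = 7; needs |A ∩ B| / |A| > 4/5 — true.
(b) table 3: |A| = 8, |A ∩ B| = 4; needs |A ∩ B| < |A ∖ B| — false.
(c) table 6: |A| = 7, |A ∩ B| = 6; needs |A ∖ B| = 2 — false.
(d) table 1: |A| = 6, |A ∩ B| = 5; needs A ⊄ B (|A ∖ B| ≥ 1) — true.
(e) table 4: |A| = 5, |A ∩ B| = 3; needs |A ∩ B| < |A ∖ B| — false.

2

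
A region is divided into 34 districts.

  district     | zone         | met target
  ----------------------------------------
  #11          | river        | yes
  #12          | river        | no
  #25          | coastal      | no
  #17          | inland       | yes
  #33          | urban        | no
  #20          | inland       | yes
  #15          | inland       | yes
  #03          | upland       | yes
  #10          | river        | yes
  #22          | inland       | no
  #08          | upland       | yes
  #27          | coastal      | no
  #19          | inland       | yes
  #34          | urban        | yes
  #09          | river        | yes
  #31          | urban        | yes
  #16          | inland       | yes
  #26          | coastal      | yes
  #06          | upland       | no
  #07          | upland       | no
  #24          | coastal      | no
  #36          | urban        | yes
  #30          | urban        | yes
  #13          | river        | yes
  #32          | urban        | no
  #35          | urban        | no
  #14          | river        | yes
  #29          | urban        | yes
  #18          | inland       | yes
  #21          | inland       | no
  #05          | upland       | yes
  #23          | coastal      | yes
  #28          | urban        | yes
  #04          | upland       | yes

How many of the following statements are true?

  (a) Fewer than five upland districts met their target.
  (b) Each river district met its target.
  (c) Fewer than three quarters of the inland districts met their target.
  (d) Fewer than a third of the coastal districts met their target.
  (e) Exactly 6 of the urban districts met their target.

(a) upland: |A| = 6, |A ∩ B| = 4; needs |A ∩ B| < 5 — true.
(b) river: |A| = 6, |A ∩ B| = 5; needs A ⊆ B, i.e. every element of A is in B (|A ∖ B| = 0) — false.
(c) inland: |A| = 8, |A ∩ B| = 6; needs |A ∩ B| / |A| < 3/4 — false.
(d) coastal: |A| = 5, |A ∩ B| = 2; needs |A ∩ B| / |A| < 1/3 — false.
(e) urban: |A| = 9, |A ∩ B| = 6; needs |A ∩ B| = 6 — true.

2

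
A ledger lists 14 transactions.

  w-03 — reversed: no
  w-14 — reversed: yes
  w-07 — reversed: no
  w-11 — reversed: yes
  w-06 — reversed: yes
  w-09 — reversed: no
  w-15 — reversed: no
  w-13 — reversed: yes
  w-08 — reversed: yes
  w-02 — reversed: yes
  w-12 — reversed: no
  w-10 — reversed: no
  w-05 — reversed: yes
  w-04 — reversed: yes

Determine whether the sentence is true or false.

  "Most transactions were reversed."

'Most transactions were reversed' holds iff |A ∩ B| > |A ∖ B|.
A (the restrictor) = {w-03, w-14, w-07, w-11, w-06, w-09, w-15, w-13, w-08, w-02, w-12, w-10, w-05, w-04}, |A| = 14.
A ∩ B = {w-14, w-11, w-06, w-13, w-08, w-02, w-05, w-04}, so |A ∩ B| = 8.
A ∖ B = {w-03, w-07, w-09, w-15, w-12, w-10}, so |A ∖ B| = 6.
8 > 6, so the statement is true.

True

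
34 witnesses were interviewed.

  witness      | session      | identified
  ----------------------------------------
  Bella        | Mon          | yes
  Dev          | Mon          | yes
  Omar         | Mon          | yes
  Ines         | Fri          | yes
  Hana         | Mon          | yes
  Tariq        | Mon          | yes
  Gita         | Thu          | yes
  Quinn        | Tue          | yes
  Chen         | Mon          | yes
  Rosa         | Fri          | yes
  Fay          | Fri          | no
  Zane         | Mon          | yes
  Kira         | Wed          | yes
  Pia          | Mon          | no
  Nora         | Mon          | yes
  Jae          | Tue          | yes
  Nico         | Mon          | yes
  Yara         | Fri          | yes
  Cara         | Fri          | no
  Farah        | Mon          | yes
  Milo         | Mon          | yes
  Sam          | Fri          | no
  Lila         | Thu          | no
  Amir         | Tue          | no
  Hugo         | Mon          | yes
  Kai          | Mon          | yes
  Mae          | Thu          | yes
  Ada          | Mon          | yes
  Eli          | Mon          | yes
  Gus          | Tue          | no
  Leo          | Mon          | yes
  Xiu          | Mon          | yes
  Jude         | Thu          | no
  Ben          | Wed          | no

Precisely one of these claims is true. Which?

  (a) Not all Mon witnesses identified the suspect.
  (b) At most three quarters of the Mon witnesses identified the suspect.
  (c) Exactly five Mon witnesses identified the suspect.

|A| = 18, |A ∩ B| = 17, |A ∖ B| = 1.
(a) requires A ⊄ B (|A ∖ B| ≥ 1): true.
(b) requires |A ∩ B| / |A| ≤ 3/4: false.
(c) requires |A ∩ B| = 5: false.

(a)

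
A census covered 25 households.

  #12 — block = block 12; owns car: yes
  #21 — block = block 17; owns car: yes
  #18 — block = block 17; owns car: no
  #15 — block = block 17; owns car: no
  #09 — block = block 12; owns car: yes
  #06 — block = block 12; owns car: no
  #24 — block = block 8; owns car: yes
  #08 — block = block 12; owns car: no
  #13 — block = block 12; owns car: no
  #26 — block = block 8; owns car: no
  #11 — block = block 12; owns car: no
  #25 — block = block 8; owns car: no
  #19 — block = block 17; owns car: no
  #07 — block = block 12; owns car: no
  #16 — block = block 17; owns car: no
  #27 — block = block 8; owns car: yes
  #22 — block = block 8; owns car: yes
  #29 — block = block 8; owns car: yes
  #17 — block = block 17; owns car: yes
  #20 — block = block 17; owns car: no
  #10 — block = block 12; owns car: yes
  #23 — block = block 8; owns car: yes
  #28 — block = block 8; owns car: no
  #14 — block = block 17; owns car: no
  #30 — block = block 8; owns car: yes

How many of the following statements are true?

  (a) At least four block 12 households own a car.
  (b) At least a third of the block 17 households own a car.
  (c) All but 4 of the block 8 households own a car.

0

(a) block 12: |A| = 8, |A ∩ B| = 3; needs |A ∩ B| ≥ 4 — false.
(b) block 17: |A| = 8, |A ∩ B| = 2; needs |A ∩ B| / |A| ≥ 1/3 — false.
(c) block 8: |A| = 9, |A ∩ B| = 6; needs |A ∖ B| = 4 — false.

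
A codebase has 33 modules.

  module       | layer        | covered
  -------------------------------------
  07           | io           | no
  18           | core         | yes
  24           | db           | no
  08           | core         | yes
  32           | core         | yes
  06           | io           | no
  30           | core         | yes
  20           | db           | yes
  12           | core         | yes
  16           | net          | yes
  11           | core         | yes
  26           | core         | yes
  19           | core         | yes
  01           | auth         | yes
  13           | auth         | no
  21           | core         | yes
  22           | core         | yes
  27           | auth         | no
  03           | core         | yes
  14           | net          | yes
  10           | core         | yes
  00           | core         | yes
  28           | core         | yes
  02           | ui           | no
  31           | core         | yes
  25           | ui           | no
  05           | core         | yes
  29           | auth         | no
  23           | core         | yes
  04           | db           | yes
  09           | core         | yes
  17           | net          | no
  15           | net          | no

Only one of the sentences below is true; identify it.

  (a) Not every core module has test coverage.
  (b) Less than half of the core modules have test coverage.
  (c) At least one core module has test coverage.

(c)

|A| = 18, |A ∩ B| = 18, |A ∖ B| = 0.
(a) requires A ⊄ B (|A ∖ B| ≥ 1): false.
(b) requires |A ∩ B| < |A ∖ B|: false.
(c) requires A ∩ B ≠ ∅ (|A ∩ B| ≥ 1): true.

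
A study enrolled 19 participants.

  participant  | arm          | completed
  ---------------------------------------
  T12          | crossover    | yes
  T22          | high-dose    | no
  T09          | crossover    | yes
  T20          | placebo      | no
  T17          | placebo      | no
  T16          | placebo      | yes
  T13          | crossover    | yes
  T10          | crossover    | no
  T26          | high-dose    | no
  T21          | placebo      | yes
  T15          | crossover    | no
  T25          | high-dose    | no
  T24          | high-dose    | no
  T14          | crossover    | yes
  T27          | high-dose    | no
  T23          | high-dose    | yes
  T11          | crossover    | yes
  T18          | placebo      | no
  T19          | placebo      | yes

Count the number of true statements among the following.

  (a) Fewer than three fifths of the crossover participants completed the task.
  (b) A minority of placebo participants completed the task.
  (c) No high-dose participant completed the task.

0

(a) crossover: |A| = 7, |A ∩ B| = 5; needs |A ∩ B| / |A| < 3/5 — false.
(b) placebo: |A| = 6, |A ∩ B| = 3; needs |A ∩ B| < |A ∖ B| — false.
(c) high-dose: |A| = 6, |A ∩ B| = 1; needs A ∩ B = ∅ (|A ∩ B| = 0) — false.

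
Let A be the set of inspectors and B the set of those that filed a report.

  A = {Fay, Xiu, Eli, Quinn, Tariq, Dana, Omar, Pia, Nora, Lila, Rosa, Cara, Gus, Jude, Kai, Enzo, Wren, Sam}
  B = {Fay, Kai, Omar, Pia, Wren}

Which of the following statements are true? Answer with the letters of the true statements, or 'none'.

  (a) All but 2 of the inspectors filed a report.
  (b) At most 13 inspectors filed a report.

|A| = 18, |A ∩ B| = 5, |A ∖ B| = 13.
(a) |A ∖ B| = 2: fails.
(b) |A ∩ B| ≤ 13: holds.

(b)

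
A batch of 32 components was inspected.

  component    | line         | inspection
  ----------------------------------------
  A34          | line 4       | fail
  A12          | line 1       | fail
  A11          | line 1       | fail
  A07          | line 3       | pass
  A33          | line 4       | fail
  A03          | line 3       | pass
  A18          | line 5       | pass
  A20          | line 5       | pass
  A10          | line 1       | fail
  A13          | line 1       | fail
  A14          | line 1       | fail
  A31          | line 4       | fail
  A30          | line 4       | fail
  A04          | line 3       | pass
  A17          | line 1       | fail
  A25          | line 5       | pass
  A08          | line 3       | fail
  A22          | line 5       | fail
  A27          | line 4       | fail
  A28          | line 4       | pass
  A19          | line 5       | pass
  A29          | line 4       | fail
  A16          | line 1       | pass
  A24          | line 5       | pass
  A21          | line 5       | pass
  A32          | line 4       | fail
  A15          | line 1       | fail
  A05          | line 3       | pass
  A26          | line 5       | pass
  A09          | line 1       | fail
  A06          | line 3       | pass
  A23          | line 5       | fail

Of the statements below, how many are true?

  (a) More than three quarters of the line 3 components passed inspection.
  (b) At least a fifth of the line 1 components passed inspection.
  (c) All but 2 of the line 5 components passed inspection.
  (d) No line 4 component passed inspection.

(a) line 3: |A| = 6, |A ∩ B| = 5; needs |A ∩ B| / |A| > 3/4 — true.
(b) line 1: |A| = 9, |A ∩ B| = 1; needs |A ∩ B| / |A| ≥ 1/5 — false.
(c) line 5: |A| = 9, |A ∩ B| = 7; needs |A ∖ B| = 2 — true.
(d) line 4: |A| = 8, |A ∩ B| = 1; needs A ∩ B = ∅ (|A ∩ B| = 0) — false.

2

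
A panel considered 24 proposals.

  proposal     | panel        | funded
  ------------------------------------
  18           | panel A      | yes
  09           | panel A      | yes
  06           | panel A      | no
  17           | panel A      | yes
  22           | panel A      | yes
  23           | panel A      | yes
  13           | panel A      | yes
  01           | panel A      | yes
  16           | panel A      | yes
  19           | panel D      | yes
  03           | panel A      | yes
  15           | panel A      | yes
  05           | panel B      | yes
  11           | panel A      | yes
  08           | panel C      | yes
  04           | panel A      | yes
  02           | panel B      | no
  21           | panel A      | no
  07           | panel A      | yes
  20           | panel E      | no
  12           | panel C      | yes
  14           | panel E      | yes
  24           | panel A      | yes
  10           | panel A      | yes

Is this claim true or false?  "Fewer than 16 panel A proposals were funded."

True

'Fewer than 16 panel A proposals were funded' holds iff |A ∩ B| < 16.
|A| = 17, |A ∩ B| = 15, |A ∖ B| = 2.
|A ∩ B| = 15, so the statement is true.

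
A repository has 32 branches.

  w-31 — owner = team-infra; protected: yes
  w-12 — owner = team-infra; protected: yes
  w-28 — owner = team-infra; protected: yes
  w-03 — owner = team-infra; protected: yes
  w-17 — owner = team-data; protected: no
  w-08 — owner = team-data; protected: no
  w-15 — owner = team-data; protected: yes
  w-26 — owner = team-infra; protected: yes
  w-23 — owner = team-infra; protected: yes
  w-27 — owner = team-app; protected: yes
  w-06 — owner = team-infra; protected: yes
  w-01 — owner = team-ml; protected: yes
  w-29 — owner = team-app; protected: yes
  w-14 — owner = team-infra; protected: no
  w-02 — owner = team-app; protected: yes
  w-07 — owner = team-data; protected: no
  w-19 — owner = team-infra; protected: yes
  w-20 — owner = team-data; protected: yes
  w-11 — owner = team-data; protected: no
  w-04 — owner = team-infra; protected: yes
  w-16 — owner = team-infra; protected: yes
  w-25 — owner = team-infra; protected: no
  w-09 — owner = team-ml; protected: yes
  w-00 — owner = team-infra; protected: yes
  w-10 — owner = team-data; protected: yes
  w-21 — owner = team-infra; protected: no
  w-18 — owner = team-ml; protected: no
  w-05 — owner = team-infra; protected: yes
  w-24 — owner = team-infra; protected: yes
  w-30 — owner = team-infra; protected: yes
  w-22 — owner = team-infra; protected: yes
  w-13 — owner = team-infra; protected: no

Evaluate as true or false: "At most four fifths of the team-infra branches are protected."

True

'At most four fifths of the team-infra branches are protected' holds iff |A ∩ B| / |A| ≤ 4/5.
|A| = 19, |A ∩ B| = 15, |A ∖ B| = 4.
|A ∩ B|/|A| = 15/19, so the statement is true.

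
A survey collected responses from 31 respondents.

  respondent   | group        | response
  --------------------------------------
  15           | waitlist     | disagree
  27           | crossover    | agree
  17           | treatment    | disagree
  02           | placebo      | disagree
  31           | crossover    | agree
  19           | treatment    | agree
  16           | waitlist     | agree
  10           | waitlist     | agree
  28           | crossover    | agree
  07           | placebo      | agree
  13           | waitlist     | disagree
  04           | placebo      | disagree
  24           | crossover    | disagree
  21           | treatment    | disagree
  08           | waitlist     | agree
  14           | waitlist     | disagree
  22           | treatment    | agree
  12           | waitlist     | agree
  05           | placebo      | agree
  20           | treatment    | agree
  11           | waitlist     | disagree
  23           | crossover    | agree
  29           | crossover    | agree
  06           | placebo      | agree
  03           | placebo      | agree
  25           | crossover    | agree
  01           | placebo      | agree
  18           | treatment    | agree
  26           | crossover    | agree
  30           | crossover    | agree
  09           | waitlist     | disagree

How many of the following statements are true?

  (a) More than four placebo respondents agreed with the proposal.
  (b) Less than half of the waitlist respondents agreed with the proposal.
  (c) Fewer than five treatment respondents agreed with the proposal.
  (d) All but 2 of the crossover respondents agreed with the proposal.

(a) placebo: |A| = 7, |A ∩ B| = 5; needs |A ∩ B| > 4 — true.
(b) waitlist: |A| = 9, |A ∩ B| = 4; needs |A ∩ B| < |A ∖ B| — true.
(c) treatment: |A| = 6, |A ∩ B| = 4; needs |A ∩ B| < 5 — true.
(d) crossover: |A| = 9, |A ∩ B| = 8; needs |A ∖ B| = 2 — false.

3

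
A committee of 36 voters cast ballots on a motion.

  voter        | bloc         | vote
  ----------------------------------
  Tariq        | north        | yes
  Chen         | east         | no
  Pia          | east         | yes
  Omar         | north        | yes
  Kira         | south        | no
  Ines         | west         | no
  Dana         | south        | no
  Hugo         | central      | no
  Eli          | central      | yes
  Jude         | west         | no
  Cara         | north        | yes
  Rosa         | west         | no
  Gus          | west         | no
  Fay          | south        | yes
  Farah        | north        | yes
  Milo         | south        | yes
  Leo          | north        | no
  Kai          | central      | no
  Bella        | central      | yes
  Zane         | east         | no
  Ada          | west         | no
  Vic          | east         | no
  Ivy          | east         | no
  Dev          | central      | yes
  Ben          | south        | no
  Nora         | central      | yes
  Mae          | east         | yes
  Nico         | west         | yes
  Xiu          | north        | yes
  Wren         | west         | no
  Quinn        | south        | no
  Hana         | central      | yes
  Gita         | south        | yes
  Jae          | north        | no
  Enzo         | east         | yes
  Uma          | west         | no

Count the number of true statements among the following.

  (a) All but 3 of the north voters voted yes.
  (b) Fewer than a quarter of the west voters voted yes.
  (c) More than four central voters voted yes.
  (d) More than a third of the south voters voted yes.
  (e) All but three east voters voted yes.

(a) north: |A| = 7, |A ∩ B| = 5; needs |A ∖ B| = 3 — false.
(b) west: |A| = 8, |A ∩ B| = 1; needs |A ∩ B| / |A| < 1/4 — true.
(c) central: |A| = 7, |A ∩ B| = 5; needs |A ∩ B| > 4 — true.
(d) south: |A| = 7, |A ∩ B| = 3; needs |A ∩ B| / |A| > 1/3 — true.
(e) east: |A| = 7, |A ∩ B| = 3; needs |A ∖ B| = 3 — false.

3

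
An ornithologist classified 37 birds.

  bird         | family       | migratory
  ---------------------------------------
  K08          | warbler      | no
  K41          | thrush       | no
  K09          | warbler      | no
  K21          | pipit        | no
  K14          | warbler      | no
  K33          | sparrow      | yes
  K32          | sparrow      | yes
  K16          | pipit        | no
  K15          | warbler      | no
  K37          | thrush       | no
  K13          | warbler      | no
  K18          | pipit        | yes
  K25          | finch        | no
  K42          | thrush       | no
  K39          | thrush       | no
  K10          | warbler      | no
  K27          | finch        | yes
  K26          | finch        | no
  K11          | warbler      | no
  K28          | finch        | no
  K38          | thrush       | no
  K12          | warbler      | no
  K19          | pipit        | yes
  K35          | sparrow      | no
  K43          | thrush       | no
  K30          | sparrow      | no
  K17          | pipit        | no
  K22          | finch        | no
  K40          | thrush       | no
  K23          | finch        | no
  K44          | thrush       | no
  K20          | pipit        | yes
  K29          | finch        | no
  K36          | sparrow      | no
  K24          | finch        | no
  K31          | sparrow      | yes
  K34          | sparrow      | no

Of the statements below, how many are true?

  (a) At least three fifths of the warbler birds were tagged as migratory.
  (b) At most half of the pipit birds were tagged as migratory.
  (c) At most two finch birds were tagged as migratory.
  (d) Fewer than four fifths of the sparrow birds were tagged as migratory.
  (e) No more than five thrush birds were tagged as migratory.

(a) warbler: |A| = 8, |A ∩ B| = 0; needs |A ∩ B| / |A| ≥ 3/5 — false.
(b) pipit: |A| = 6, |A ∩ B| = 3; needs |A ∩ B| ≤ |A ∖ B| — true.
(c) finch: |A| = 8, |A ∩ B| = 1; needs |A ∩ B| ≤ 2 — true.
(d) sparrow: |A| = 7, |A ∩ B| = 3; needs |A ∩ B| / |A| < 4/5 — true.
(e) thrush: |A| = 8, |A ∩ B| = 0; needs |A ∩ B| ≤ 5 — true.

4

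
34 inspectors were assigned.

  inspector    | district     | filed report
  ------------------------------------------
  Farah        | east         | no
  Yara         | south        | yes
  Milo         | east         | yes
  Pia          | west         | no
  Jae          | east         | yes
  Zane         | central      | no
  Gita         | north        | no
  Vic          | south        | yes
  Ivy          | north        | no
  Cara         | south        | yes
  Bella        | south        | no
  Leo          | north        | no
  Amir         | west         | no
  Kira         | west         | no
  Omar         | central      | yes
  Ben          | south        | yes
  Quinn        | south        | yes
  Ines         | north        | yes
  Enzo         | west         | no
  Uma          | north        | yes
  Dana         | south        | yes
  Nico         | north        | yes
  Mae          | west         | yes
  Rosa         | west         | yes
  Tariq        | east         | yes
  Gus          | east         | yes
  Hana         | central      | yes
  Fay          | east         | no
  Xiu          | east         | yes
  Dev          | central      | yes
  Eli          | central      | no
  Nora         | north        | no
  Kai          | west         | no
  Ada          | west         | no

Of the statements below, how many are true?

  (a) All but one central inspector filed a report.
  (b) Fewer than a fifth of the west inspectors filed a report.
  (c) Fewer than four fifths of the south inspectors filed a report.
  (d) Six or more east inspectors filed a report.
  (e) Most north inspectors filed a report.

(a) central: |A| = 5, |A ∩ B| = 3; needs |A ∖ B| = 1 — false.
(b) west: |A| = 8, |A ∩ B| = 2; needs |A ∩ B| / |A| < 1/5 — false.
(c) south: |A| = 7, |A ∩ B| = 6; needs |A ∩ B| / |A| < 4/5 — false.
(d) east: |A| = 7, |A ∩ B| = 5; needs |A ∩ B| ≥ 6 — false.
(e) north: |A| = 7, |A ∩ B| = 3; needs |A ∩ B| > |A ∖ B| — false.

0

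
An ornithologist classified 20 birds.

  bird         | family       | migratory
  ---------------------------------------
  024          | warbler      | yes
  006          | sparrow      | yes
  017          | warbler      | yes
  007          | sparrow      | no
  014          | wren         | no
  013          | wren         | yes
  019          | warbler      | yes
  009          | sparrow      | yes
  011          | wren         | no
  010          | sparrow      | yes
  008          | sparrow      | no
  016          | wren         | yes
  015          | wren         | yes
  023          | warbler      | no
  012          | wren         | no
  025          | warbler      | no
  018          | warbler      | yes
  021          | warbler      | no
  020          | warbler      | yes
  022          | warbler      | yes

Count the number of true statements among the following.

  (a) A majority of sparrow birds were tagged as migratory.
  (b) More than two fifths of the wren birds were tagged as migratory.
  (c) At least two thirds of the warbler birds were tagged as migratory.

(a) sparrow: |A| = 5, |A ∩ B| = 3; needs |A ∩ B| > |A ∖ B| — true.
(b) wren: |A| = 6, |A ∩ B| = 3; needs |A ∩ B| / |A| > 2/5 — true.
(c) warbler: |A| = 9, |A ∩ B| = 6; needs |A ∩ B| / |A| ≥ 2/3 — true.

3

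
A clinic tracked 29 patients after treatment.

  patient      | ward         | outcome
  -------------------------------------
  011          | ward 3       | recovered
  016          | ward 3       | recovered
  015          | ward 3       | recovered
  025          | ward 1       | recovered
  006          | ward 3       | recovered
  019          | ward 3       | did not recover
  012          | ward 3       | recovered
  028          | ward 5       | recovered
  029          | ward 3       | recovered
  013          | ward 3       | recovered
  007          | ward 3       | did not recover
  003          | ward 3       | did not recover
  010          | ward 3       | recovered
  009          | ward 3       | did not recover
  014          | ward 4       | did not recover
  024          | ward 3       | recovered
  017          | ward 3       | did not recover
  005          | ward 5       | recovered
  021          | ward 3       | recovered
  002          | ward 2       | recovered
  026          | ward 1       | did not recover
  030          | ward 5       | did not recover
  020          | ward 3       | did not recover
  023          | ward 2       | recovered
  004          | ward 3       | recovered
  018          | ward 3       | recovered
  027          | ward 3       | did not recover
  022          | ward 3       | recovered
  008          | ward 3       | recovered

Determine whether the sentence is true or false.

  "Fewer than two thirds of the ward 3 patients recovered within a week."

'Fewer than two thirds of the ward 3 patients recovered within a week' holds iff |A ∩ B| / |A| < 2/3.
|A| = 21, |A ∩ B| = 14, |A ∖ B| = 7.
|A ∩ B|/|A| = 14/21, so the statement is false.

False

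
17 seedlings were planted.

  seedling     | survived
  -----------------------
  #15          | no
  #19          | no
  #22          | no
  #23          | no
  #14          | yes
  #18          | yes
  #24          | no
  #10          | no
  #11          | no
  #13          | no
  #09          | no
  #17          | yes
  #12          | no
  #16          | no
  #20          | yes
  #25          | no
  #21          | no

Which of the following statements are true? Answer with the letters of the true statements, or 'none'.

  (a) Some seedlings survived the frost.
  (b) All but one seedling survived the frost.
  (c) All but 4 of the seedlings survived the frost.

(a)

|A| = 17, |A ∩ B| = 4, |A ∖ B| = 13.
(a) A ∩ B ≠ ∅ (|A ∩ B| ≥ 1): holds.
(b) |A ∖ B| = 1: fails.
(c) |A ∖ B| = 4: fails.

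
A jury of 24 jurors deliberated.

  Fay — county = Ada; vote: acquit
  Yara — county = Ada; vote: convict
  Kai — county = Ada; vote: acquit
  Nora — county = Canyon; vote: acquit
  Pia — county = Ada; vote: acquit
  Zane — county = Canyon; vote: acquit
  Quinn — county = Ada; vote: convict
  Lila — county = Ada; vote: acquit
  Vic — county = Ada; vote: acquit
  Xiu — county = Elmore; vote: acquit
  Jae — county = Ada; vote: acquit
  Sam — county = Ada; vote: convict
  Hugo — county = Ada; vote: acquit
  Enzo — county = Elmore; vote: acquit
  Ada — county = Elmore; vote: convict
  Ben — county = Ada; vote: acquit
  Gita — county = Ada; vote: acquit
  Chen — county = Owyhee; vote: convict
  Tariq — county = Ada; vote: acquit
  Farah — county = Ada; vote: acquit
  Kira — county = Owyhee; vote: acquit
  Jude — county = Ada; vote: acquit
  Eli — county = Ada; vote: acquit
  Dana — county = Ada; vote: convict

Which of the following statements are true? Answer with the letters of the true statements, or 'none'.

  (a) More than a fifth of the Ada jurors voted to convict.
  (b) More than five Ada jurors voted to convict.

(a)

|A| = 17, |A ∩ B| = 4, |A ∖ B| = 13.
(a) |A ∩ B| / |A| > 1/5: holds.
(b) |A ∩ B| > 5: fails.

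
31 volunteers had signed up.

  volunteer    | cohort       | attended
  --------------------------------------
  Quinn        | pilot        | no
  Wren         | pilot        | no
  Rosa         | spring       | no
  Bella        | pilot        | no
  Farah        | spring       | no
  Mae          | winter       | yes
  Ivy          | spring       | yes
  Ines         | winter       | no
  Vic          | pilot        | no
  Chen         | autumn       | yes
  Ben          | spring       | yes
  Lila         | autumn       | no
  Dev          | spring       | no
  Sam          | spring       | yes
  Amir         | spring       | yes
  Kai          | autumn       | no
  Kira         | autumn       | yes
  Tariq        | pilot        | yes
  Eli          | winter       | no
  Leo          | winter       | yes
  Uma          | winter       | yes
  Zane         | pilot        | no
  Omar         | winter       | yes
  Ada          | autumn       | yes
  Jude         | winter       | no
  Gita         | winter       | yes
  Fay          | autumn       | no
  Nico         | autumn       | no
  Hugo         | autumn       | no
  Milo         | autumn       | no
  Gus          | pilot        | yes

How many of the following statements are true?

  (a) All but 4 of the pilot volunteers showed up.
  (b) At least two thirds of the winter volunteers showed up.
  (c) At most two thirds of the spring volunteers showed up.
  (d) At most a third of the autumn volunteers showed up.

(a) pilot: |A| = 7, |A ∩ B| = 2; needs |A ∖ B| = 4 — false.
(b) winter: |A| = 8, |A ∩ B| = 5; needs |A ∩ B| / |A| ≥ 2/3 — false.
(c) spring: |A| = 7, |A ∩ B| = 4; needs |A ∩ B| / |A| ≤ 2/3 — true.
(d) autumn: |A| = 9, |A ∩ B| = 3; needs |A ∩ B| / |A| ≤ 1/3 — true.

2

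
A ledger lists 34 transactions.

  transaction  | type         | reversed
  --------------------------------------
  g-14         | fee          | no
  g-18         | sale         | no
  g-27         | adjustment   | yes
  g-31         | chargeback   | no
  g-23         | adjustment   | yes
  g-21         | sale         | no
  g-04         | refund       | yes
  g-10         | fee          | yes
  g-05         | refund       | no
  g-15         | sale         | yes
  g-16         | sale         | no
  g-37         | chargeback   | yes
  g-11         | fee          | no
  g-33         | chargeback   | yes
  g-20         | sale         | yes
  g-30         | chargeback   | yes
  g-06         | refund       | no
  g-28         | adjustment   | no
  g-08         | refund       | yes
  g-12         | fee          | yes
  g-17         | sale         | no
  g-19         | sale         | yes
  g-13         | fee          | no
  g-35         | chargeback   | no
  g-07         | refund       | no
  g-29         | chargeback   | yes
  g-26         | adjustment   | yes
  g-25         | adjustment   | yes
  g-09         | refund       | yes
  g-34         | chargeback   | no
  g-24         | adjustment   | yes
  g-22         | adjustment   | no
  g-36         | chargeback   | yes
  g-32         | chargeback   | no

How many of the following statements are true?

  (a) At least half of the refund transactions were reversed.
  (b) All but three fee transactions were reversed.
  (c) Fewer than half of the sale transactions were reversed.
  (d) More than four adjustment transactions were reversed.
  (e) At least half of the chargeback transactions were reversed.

5

(a) refund: |A| = 6, |A ∩ B| = 3; needs |A ∩ B| ≥ |A ∖ B| — true.
(b) fee: |A| = 5, |A ∩ B| = 2; needs |A ∖ B| = 3 — true.
(c) sale: |A| = 7, |A ∩ B| = 3; needs |A ∩ B| < |A ∖ B| — true.
(d) adjustment: |A| = 7, |A ∩ B| = 5; needs |A ∩ B| > 4 — true.
(e) chargeback: |A| = 9, |A ∩ B| = 5; needs |A ∩ B| ≥ |A ∖ B| — true.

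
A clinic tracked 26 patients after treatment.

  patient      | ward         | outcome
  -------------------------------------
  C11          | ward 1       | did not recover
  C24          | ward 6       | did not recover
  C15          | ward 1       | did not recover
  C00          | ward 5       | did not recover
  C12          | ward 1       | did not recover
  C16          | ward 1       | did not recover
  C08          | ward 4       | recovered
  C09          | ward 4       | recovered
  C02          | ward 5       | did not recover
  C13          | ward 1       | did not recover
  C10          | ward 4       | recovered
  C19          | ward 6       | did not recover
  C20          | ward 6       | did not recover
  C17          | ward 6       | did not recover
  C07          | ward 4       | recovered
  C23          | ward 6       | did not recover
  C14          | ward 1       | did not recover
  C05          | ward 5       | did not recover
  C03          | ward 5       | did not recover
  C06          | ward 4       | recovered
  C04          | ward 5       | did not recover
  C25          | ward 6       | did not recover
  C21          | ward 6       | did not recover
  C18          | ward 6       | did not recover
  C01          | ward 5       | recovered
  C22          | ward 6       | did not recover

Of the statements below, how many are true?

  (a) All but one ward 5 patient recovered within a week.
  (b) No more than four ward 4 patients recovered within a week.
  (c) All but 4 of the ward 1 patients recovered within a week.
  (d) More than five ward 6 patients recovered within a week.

(a) ward 5: |A| = 6, |A ∩ B| = 1; needs |A ∖ B| = 1 — false.
(b) ward 4: |A| = 5, |A ∩ B| = 5; needs |A ∩ B| ≤ 4 — false.
(c) ward 1: |A| = 6, |A ∩ B| = 0; needs |A ∖ B| = 4 — false.
(d) ward 6: |A| = 9, |A ∩ B| = 0; needs |A ∩ B| > 5 — false.

0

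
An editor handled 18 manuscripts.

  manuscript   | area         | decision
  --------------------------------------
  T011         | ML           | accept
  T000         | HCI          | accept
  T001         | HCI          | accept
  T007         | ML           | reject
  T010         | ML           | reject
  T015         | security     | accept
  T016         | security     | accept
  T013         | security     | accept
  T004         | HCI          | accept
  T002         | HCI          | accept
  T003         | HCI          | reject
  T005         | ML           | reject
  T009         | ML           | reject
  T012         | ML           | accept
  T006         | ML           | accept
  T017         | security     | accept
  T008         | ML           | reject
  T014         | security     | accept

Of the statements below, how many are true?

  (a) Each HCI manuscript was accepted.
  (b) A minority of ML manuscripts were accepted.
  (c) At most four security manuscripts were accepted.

(a) HCI: |A| = 5, |A ∩ B| = 4; needs A ⊆ B, i.e. every element of A is in B (|A ∖ B| = 0) — false.
(b) ML: |A| = 8, |A ∩ B| = 3; needs |A ∩ B| < |A ∖ B| — true.
(c) security: |A| = 5, |A ∩ B| = 5; needs |A ∩ B| ≤ 4 — false.

1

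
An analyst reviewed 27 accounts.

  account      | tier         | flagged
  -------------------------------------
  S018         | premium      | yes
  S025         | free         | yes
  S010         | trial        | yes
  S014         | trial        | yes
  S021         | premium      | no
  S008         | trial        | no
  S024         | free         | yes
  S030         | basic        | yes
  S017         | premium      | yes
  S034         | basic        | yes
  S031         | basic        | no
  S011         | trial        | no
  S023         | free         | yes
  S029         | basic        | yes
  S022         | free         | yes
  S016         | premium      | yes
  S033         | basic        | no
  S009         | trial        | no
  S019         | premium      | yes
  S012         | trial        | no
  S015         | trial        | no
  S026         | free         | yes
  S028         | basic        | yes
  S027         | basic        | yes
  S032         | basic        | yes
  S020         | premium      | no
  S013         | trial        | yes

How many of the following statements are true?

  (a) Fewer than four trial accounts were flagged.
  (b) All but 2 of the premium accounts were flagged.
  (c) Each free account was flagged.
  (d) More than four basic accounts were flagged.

(a) trial: |A| = 8, |A ∩ B| = 3; needs |A ∩ B| < 4 — true.
(b) premium: |A| = 6, |A ∩ B| = 4; needs |A ∖ B| = 2 — true.
(c) free: |A| = 5, |A ∩ B| = 5; needs A ⊆ B, i.e. every element of A is in B (|A ∖ B| = 0) — true.
(d) basic: |A| = 8, |A ∩ B| = 6; needs |A ∩ B| > 4 — true.

4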